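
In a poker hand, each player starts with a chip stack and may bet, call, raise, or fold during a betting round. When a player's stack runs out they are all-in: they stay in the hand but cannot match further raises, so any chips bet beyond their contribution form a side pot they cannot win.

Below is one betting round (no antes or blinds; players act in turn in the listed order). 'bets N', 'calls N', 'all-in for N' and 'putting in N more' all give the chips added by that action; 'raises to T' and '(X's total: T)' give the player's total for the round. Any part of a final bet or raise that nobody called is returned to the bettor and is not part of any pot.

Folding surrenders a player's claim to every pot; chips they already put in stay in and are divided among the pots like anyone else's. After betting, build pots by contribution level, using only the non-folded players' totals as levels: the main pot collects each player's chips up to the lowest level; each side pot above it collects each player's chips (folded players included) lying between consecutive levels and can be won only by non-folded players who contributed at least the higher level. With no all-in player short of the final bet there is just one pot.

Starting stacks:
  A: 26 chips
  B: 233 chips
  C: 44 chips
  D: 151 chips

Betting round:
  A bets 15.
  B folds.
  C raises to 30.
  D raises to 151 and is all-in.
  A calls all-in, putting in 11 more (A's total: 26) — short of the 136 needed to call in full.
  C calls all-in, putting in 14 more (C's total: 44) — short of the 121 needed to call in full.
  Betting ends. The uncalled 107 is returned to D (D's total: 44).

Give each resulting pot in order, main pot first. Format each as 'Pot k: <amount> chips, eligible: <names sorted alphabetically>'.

Contributions (after 107 returned to D): A=26, C=44, D=44
Folded: B
Pot levels (distinct totals of non-folded players): 26, 44
Layer 1-26: 26 each from A, C, D = 26*3 = 78 chips; eligible A, C, D
Layer 27-44: 18 each from C, D = 18*2 = 36 chips; eligible C, D

Pot 1: 78 chips, eligible: A, C, D
Pot 2: 36 chips, eligible: C, D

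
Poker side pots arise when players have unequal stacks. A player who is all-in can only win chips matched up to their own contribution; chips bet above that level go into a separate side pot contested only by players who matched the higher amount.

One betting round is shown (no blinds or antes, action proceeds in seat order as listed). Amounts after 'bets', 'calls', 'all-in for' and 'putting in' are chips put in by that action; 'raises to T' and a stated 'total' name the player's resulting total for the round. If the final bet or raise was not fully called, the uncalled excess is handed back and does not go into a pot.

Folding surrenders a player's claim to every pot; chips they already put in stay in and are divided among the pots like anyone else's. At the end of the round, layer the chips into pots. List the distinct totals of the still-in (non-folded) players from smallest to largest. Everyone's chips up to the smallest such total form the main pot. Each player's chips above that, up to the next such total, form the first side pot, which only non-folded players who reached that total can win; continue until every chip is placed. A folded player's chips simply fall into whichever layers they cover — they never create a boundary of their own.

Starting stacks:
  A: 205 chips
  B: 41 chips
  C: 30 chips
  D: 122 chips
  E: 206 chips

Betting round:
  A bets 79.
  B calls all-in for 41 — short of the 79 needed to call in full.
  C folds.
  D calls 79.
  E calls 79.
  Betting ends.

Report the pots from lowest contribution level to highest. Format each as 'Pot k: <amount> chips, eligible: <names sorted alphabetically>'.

Pot 1: 164 chips, eligible: A, B, D, E
Pot 2: 114 chips, eligible: A, D, E

Derivation:
Contributions: A=79, B=41, D=79, E=79
Folded: C
Pot levels (distinct totals of non-folded players): 41, 79
Layer 1-41: 41 each from A, B, D, E = 41*4 = 164 chips; eligible A, B, D, E
Layer 42-79: 38 each from A, D, E = 38*3 = 114 chips; eligible A, D, E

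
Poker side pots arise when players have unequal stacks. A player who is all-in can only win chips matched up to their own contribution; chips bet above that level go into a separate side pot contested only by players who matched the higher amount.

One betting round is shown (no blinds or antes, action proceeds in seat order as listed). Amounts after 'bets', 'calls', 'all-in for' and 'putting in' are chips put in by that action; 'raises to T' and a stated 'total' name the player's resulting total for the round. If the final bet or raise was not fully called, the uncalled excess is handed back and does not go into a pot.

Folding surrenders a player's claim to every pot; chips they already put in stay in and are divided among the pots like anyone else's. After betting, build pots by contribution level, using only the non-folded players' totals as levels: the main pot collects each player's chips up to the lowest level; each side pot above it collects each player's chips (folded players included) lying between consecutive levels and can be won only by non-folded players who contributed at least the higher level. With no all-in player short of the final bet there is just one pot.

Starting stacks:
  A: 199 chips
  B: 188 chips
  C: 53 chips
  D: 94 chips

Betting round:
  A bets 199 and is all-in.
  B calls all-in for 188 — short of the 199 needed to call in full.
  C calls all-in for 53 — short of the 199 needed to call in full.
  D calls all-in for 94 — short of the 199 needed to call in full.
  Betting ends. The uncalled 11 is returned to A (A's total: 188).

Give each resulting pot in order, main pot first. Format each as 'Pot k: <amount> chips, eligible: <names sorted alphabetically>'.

Contributions (after 11 returned to A): A=188, B=188, C=53, D=94
Pot levels (distinct totals of non-folded players): 53, 94, 188
Layer 1-53: 53 each from A, B, C, D = 53*4 = 212 chips; eligible A, B, C, D
Layer 54-94: 41 each from A, B, D = 41*3 = 123 chips; eligible A, B, D
Layer 95-188: 94 each from A, B = 94*2 = 188 chips; eligible A, B

Pot 1: 212 chips, eligible: A, B, C, D
Pot 2: 123 chips, eligible: A, B, D
Pot 3: 188 chips, eligible: A, B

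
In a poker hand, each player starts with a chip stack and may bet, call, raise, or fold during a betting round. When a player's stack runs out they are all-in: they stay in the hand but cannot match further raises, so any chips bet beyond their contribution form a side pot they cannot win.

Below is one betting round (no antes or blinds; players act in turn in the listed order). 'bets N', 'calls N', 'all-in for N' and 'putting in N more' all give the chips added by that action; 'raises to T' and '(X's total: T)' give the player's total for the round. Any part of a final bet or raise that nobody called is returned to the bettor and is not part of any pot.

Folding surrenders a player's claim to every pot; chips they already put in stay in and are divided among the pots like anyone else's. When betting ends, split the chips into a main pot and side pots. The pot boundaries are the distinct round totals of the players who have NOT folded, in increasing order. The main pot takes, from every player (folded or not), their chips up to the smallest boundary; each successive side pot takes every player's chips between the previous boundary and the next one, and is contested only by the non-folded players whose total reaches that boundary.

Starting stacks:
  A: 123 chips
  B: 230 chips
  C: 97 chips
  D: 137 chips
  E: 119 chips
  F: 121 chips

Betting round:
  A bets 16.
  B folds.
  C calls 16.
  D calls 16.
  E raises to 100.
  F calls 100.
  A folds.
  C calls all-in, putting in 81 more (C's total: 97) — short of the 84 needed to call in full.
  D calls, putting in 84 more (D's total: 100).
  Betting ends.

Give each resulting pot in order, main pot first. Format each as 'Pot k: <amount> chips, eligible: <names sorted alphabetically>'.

Pot 1: 404 chips, eligible: C, D, E, F
Pot 2: 9 chips, eligible: D, E, F

Derivation:
Contributions: A=16, C=97, D=100, E=100, F=100
Folded: A, B
Pot levels (distinct totals of non-folded players): 97, 100
Layer 1-97: A 16 + C 97 + D 97 + E 97 + F 97 = 404 chips; eligible C, D, E, F
Layer 98-100: 3 each from D, E, F = 3*3 = 9 chips; eligible D, E, F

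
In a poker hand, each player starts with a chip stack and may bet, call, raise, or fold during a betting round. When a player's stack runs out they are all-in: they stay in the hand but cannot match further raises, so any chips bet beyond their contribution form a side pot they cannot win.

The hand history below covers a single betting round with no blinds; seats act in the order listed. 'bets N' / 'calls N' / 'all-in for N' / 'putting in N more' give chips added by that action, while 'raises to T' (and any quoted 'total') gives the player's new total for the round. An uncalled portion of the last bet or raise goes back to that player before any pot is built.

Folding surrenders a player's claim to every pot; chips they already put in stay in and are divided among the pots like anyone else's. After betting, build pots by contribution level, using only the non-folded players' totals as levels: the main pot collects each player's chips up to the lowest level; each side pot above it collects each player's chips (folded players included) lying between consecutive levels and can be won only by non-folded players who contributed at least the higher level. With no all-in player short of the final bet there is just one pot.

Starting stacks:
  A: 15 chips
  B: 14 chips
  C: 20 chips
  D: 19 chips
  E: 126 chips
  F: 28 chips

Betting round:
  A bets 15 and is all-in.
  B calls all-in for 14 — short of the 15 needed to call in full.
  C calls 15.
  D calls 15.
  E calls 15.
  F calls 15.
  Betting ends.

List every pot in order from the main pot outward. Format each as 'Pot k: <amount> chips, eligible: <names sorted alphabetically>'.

Contributions: A=15, B=14, C=15, D=15, E=15, F=15
Pot levels (distinct totals of non-folded players): 14, 15
Layer 1-14: 14 each from A, B, C, D, E, F = 14*6 = 84 chips; eligible A, B, C, D, E, F
Layer 15-15: 1 each from A, C, D, E, F = 1*5 = 5 chips; eligible A, C, D, E, F

Pot 1: 84 chips, eligible: A, B, C, D, E, F
Pot 2: 5 chips, eligible: A, C, D, E, F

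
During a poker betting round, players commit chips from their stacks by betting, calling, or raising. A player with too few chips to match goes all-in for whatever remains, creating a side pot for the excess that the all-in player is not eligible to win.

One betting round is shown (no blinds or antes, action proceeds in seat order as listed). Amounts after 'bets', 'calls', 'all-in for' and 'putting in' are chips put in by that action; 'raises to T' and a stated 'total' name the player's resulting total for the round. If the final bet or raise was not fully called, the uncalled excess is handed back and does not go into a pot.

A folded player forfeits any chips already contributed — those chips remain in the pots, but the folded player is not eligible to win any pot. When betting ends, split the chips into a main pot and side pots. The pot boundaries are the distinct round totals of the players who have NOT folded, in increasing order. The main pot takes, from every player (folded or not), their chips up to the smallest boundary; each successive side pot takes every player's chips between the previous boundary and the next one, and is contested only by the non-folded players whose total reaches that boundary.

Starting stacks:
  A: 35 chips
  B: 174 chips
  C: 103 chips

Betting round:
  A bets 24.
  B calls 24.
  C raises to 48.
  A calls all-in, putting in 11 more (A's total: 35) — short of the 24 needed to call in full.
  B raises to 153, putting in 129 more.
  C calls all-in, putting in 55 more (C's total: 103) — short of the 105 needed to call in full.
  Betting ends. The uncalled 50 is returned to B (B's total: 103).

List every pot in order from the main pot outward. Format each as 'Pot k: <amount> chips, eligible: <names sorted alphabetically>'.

Contributions (after 50 returned to B): A=35, B=103, C=103
Pot levels (distinct totals of non-folded players): 35, 103
Layer 1-35: 35 each from A, B, C = 35*3 = 105 chips; eligible A, B, C
Layer 36-103: 68 each from B, C = 68*2 = 136 chips; eligible B, C

Pot 1: 105 chips, eligible: A, B, C
Pot 2: 136 chips, eligible: B, C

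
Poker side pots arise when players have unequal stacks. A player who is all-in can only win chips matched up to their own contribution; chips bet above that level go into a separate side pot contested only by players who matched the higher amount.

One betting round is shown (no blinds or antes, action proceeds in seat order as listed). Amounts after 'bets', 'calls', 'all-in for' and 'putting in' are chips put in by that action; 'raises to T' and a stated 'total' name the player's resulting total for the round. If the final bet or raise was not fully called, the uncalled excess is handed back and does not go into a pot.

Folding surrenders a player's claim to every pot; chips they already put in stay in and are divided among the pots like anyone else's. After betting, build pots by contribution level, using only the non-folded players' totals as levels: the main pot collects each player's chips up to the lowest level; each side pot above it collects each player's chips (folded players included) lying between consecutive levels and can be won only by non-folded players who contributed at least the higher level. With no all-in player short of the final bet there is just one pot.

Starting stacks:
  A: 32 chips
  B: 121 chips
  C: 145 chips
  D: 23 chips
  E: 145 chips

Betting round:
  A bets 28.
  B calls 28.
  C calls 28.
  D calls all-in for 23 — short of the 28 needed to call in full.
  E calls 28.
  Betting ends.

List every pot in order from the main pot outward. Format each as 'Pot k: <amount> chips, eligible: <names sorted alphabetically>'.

Pot 1: 115 chips, eligible: A, B, C, D, E
Pot 2: 20 chips, eligible: A, B, C, E

Derivation:
Contributions: A=28, B=28, C=28, D=23, E=28
Pot levels (distinct totals of non-folded players): 23, 28
Layer 1-23: 23 each from A, B, C, D, E = 23*5 = 115 chips; eligible A, B, C, D, E
Layer 24-28: 5 each from A, B, C, E = 5*4 = 20 chips; eligible A, B, C, E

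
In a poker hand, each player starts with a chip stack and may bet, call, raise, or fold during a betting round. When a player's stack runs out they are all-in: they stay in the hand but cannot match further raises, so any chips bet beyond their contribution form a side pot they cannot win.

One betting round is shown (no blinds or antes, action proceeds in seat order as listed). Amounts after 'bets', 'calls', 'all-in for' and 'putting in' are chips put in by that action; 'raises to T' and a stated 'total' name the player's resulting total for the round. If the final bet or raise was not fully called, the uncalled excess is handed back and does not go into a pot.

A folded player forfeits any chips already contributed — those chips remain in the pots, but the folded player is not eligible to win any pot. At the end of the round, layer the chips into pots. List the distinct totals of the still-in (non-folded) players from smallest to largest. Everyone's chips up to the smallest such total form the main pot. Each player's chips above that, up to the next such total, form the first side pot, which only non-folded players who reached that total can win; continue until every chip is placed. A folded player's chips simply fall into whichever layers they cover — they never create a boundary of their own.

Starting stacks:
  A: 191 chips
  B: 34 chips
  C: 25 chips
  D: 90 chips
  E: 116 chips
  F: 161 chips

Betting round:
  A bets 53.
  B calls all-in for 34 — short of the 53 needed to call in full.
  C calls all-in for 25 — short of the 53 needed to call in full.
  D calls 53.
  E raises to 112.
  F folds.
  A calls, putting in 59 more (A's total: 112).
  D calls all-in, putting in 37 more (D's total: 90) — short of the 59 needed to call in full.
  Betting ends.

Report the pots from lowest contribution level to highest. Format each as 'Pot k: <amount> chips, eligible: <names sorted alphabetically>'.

Pot 1: 125 chips, eligible: A, B, C, D, E
Pot 2: 36 chips, eligible: A, B, D, E
Pot 3: 168 chips, eligible: A, D, E
Pot 4: 44 chips, eligible: A, E

Derivation:
Contributions: A=112, B=34, C=25, D=90, E=112
Folded: F
Pot levels (distinct totals of non-folded players): 25, 34, 90, 112
Layer 1-25: 25 each from A, B, C, D, E = 25*5 = 125 chips; eligible A, B, C, D, E
Layer 26-34: 9 each from A, B, D, E = 9*4 = 36 chips; eligible A, B, D, E
Layer 35-90: 56 each from A, D, E = 56*3 = 168 chips; eligible A, D, E
Layer 91-112: 22 each from A, E = 22*2 = 44 chips; eligible A, E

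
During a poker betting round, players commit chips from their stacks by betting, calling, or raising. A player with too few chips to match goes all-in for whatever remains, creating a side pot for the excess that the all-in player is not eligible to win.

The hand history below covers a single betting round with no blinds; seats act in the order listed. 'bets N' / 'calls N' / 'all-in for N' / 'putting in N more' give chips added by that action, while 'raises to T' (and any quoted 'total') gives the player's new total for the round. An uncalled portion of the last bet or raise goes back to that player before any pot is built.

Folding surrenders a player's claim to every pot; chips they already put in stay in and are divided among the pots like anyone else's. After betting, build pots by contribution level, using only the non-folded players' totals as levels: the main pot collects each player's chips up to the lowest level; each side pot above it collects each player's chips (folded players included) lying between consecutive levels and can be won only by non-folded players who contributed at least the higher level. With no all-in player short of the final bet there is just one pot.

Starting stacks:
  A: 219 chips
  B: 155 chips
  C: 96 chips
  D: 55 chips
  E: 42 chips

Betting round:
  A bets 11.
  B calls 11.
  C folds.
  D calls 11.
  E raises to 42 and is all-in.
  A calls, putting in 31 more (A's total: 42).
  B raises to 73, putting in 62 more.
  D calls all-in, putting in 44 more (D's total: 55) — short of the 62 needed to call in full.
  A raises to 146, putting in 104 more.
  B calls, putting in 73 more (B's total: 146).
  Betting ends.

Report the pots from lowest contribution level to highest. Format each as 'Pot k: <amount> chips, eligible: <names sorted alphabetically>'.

Pot 1: 168 chips, eligible: A, B, D, E
Pot 2: 39 chips, eligible: A, B, D
Pot 3: 182 chips, eligible: A, B

Derivation:
Contributions: A=146, B=146, D=55, E=42
Folded: C
Pot levels (distinct totals of non-folded players): 42, 55, 146
Layer 1-42: 42 each from A, B, D, E = 42*4 = 168 chips; eligible A, B, D, E
Layer 43-55: 13 each from A, B, D = 13*3 = 39 chips; eligible A, B, D
Layer 56-146: 91 each from A, B = 91*2 = 182 chips; eligible A, B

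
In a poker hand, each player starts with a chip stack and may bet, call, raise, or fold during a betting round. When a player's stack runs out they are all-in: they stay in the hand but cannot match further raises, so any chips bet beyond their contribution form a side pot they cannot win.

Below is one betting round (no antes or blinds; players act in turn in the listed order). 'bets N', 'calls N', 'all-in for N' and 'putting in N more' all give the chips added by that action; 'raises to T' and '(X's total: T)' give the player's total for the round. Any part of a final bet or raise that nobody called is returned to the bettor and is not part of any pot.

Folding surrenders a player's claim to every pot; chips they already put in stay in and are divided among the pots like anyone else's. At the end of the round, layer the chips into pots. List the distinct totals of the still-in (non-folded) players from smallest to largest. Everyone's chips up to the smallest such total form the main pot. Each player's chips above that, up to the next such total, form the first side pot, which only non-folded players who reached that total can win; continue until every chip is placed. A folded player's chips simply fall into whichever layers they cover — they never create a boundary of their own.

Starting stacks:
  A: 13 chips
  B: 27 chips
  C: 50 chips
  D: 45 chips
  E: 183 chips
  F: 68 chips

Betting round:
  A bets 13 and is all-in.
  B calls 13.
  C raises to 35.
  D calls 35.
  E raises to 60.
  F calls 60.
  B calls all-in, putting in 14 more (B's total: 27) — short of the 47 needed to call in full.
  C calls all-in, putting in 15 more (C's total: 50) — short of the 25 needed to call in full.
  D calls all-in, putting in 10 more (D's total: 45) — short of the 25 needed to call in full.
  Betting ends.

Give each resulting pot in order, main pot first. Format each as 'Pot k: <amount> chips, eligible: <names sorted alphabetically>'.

Contributions: A=13, B=27, C=50, D=45, E=60, F=60
Pot levels (distinct totals of non-folded players): 13, 27, 45, 50, 60
Layer 1-13: 13 each from A, B, C, D, E, F = 13*6 = 78 chips; eligible A, B, C, D, E, F
Layer 14-27: 14 each from B, C, D, E, F = 14*5 = 70 chips; eligible B, C, D, E, F
Layer 28-45: 18 each from C, D, E, F = 18*4 = 72 chips; eligible C, D, E, F
Layer 46-50: 5 each from C, E, F = 5*3 = 15 chips; eligible C, E, F
Layer 51-60: 10 each from E, F = 10*2 = 20 chips; eligible E, F

Pot 1: 78 chips, eligible: A, B, C, D, E, F
Pot 2: 70 chips, eligible: B, C, D, E, F
Pot 3: 72 chips, eligible: C, D, E, F
Pot 4: 15 chips, eligible: C, E, F
Pot 5: 20 chips, eligible: E, F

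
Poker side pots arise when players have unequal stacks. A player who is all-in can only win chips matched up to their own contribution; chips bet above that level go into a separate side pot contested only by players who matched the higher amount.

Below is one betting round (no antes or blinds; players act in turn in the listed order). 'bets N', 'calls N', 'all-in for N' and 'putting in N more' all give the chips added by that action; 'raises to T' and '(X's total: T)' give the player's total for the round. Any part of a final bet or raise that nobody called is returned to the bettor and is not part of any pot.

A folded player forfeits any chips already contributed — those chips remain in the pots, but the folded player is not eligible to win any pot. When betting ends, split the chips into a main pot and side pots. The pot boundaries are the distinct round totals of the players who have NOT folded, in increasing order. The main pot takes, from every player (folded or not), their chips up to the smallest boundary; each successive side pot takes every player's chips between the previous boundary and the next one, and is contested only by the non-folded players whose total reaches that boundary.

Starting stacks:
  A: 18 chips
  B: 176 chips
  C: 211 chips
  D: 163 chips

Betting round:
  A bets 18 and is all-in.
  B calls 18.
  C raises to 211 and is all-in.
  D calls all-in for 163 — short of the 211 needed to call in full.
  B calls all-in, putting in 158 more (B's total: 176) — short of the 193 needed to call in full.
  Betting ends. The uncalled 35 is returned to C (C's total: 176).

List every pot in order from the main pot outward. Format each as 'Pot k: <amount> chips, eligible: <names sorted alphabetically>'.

Pot 1: 72 chips, eligible: A, B, C, D
Pot 2: 435 chips, eligible: B, C, D
Pot 3: 26 chips, eligible: B, C

Derivation:
Contributions (after 35 returned to C): A=18, B=176, C=176, D=163
Pot levels (distinct totals of non-folded players): 18, 163, 176
Layer 1-18: 18 each from A, B, C, D = 18*4 = 72 chips; eligible A, B, C, D
Layer 19-163: 145 each from B, C, D = 145*3 = 435 chips; eligible B, C, D
Layer 164-176: 13 each from B, C = 13*2 = 26 chips; eligible B, C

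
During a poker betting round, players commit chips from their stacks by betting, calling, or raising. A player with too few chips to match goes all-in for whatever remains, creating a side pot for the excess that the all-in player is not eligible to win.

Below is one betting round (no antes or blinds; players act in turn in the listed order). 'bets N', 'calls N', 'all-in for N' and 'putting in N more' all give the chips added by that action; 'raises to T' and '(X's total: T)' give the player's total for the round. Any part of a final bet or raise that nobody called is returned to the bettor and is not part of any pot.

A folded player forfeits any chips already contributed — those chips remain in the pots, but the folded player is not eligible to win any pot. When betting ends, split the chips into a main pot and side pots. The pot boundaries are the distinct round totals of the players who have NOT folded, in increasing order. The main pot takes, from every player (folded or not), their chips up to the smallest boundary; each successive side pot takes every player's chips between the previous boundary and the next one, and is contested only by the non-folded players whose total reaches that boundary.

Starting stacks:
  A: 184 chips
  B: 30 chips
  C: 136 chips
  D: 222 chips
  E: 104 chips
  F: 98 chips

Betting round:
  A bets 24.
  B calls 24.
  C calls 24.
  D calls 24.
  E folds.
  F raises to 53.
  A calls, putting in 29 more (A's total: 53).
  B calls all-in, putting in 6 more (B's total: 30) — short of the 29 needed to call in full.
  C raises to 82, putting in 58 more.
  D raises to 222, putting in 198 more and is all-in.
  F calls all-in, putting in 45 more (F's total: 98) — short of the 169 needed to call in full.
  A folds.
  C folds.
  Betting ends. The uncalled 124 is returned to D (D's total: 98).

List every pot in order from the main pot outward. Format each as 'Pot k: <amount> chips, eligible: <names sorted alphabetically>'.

Contributions (after 124 returned to D): A=53, B=30, C=82, D=98, F=98
Folded: A, C, E
Pot levels (distinct totals of non-folded players): 30, 98
Layer 1-30: 30 each from A, B, C, D, F = 30*5 = 150 chips; eligible B, D, F
Layer 31-98: A 23 + C 52 + D 68 + F 68 = 211 chips; eligible D, F

Pot 1: 150 chips, eligible: B, D, F
Pot 2: 211 chips, eligible: D, F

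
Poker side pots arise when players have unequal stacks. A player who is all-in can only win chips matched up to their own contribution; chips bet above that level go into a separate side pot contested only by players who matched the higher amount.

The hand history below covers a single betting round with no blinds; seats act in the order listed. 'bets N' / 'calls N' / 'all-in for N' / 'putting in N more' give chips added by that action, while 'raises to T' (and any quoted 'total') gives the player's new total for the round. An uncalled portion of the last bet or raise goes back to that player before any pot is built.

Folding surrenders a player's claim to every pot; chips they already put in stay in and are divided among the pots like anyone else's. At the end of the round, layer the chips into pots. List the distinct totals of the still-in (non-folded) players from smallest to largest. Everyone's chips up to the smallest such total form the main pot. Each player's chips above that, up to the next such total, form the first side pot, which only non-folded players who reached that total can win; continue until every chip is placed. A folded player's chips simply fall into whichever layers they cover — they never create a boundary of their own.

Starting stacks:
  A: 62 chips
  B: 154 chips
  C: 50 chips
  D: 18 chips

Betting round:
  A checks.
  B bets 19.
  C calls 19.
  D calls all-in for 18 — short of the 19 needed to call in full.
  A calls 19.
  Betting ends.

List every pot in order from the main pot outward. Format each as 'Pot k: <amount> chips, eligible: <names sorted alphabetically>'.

Pot 1: 72 chips, eligible: A, B, C, D
Pot 2: 3 chips, eligible: A, B, C

Derivation:
Contributions: A=19, B=19, C=19, D=18
Pot levels (distinct totals of non-folded players): 18, 19
Layer 1-18: 18 each from A, B, C, D = 18*4 = 72 chips; eligible A, B, C, D
Layer 19-19: 1 each from A, B, C = 1*3 = 3 chips; eligible A, B, C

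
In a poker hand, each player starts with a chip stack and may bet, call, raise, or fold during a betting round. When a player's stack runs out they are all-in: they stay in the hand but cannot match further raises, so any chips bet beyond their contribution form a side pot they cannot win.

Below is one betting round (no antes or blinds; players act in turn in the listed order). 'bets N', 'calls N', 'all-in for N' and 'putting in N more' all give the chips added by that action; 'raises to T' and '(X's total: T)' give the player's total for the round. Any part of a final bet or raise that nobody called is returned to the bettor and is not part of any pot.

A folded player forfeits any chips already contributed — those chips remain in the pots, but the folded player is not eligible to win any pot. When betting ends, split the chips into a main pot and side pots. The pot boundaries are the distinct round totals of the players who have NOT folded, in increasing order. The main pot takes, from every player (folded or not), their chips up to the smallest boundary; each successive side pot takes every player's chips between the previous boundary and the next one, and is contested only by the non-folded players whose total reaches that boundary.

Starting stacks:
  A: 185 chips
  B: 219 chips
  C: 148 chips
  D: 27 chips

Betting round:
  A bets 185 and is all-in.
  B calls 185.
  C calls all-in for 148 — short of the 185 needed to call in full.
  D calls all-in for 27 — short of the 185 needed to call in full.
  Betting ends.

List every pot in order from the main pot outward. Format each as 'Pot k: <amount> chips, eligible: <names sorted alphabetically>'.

Contributions: A=185, B=185, C=148, D=27
Pot levels (distinct totals of non-folded players): 27, 148, 185
Layer 1-27: 27 each from A, B, C, D = 27*4 = 108 chips; eligible A, B, C, D
Layer 28-148: 121 each from A, B, C = 121*3 = 363 chips; eligible A, B, C
Layer 149-185: 37 each from A, B = 37*2 = 74 chips; eligible A, B

Pot 1: 108 chips, eligible: A, B, C, D
Pot 2: 363 chips, eligible: A, B, C
Pot 3: 74 chips, eligible: A, B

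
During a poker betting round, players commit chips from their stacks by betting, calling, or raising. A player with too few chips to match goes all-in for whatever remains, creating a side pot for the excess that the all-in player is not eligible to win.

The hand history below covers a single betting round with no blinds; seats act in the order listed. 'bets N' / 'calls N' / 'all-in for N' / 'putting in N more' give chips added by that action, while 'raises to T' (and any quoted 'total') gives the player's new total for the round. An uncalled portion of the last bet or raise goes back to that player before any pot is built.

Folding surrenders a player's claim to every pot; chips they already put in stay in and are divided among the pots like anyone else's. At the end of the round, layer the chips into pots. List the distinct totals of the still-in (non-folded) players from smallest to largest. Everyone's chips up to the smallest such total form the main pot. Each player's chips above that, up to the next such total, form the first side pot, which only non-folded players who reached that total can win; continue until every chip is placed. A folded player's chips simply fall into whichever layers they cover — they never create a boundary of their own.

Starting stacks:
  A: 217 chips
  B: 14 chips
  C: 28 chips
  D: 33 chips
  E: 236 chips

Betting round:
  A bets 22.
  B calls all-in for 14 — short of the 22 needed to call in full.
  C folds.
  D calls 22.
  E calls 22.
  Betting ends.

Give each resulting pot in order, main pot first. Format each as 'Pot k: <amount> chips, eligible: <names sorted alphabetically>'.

Pot 1: 56 chips, eligible: A, B, D, E
Pot 2: 24 chips, eligible: A, D, E

Derivation:
Contributions: A=22, B=14, D=22, E=22
Folded: C
Pot levels (distinct totals of non-folded players): 14, 22
Layer 1-14: 14 each from A, B, D, E = 14*4 = 56 chips; eligible A, B, D, E
Layer 15-22: 8 each from A, D, E = 8*3 = 24 chips; eligible A, D, E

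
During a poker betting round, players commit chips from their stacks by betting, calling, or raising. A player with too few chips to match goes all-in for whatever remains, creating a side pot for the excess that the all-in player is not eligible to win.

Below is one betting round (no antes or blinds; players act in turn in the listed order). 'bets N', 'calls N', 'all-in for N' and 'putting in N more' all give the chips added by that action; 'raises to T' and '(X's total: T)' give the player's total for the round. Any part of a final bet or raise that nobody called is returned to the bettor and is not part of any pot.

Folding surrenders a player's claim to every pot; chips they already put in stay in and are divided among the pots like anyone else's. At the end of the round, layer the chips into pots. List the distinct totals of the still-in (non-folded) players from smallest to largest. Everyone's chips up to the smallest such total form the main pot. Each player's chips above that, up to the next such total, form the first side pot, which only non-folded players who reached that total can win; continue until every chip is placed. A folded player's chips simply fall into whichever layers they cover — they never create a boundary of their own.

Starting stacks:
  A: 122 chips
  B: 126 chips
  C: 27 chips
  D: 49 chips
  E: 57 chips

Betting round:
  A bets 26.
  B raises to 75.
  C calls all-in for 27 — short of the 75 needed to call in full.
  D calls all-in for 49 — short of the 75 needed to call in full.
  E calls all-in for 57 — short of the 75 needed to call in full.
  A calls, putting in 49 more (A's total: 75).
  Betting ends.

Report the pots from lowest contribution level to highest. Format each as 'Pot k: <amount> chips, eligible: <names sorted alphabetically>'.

Contributions: A=75, B=75, C=27, D=49, E=57
Pot levels (distinct totals of non-folded players): 27, 49, 57, 75
Layer 1-27: 27 each from A, B, C, D, E = 27*5 = 135 chips; eligible A, B, C, D, E
Layer 28-49: 22 each from A, B, D, E = 22*4 = 88 chips; eligible A, B, D, E
Layer 50-57: 8 each from A, B, E = 8*3 = 24 chips; eligible A, B, E
Layer 58-75: 18 each from A, B = 18*2 = 36 chips; eligible A, B

Pot 1: 135 chips, eligible: A, B, C, D, E
Pot 2: 88 chips, eligible: A, B, D, E
Pot 3: 24 chips, eligible: A, B, E
Pot 4: 36 chips, eligible: A, B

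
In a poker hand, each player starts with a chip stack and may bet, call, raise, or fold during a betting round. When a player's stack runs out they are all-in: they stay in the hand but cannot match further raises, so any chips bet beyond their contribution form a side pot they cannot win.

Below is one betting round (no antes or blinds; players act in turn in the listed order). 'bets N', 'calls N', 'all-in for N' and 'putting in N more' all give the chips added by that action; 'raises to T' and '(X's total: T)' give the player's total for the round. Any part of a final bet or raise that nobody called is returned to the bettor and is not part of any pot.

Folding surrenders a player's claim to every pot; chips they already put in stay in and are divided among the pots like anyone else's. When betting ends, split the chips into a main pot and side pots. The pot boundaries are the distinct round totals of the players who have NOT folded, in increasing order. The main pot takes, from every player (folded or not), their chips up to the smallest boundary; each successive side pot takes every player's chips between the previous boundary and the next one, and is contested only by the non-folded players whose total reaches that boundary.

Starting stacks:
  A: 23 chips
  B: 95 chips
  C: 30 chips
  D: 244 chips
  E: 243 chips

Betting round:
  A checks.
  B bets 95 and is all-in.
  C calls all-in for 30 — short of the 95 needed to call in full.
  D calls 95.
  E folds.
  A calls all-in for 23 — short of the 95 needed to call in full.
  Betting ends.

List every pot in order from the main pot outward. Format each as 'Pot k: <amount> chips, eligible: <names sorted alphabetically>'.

Pot 1: 92 chips, eligible: A, B, C, D
Pot 2: 21 chips, eligible: B, C, D
Pot 3: 130 chips, eligible: B, D

Derivation:
Contributions: A=23, B=95, C=30, D=95
Folded: E
Pot levels (distinct totals of non-folded players): 23, 30, 95
Layer 1-23: 23 each from A, B, C, D = 23*4 = 92 chips; eligible A, B, C, D
Layer 24-30: 7 each from B, C, D = 7*3 = 21 chips; eligible B, C, D
Layer 31-95: 65 each from B, D = 65*2 = 130 chips; eligible B, D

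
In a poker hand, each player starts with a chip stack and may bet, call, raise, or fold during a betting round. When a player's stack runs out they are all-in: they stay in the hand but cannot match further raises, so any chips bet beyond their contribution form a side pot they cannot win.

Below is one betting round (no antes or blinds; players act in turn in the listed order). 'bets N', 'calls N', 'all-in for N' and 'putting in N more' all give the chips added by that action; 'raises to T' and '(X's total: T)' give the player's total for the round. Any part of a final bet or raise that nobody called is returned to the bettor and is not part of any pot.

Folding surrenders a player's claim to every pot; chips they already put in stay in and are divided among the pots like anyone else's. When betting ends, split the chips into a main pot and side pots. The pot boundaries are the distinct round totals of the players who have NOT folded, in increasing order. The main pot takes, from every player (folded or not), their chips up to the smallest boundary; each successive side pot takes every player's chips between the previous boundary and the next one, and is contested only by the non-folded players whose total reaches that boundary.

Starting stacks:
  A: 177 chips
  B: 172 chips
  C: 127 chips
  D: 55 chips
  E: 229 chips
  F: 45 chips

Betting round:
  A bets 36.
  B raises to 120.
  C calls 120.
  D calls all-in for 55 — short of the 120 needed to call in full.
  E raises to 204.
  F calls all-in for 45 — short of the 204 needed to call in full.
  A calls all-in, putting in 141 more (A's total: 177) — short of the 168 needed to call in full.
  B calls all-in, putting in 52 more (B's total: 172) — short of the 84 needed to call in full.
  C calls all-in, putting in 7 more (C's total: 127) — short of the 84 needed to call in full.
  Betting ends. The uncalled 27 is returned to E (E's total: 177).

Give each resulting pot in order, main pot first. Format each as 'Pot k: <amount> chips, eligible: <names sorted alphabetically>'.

Pot 1: 270 chips, eligible: A, B, C, D, E, F
Pot 2: 50 chips, eligible: A, B, C, D, E
Pot 3: 288 chips, eligible: A, B, C, E
Pot 4: 135 chips, eligible: A, B, E
Pot 5: 10 chips, eligible: A, E

Derivation:
Contributions (after 27 returned to E): A=177, B=172, C=127, D=55, E=177, F=45
Pot levels (distinct totals of non-folded players): 45, 55, 127, 172, 177
Layer 1-45: 45 each from A, B, C, D, E, F = 45*6 = 270 chips; eligible A, B, C, D, E, F
Layer 46-55: 10 each from A, B, C, D, E = 10*5 = 50 chips; eligible A, B, C, D, E
Layer 56-127: 72 each from A, B, C, E = 72*4 = 288 chips; eligible A, B, C, E
Layer 128-172: 45 each from A, B, E = 45*3 = 135 chips; eligible A, B, E
Layer 173-177: 5 each from A, E = 5*2 = 10 chips; eligible A, E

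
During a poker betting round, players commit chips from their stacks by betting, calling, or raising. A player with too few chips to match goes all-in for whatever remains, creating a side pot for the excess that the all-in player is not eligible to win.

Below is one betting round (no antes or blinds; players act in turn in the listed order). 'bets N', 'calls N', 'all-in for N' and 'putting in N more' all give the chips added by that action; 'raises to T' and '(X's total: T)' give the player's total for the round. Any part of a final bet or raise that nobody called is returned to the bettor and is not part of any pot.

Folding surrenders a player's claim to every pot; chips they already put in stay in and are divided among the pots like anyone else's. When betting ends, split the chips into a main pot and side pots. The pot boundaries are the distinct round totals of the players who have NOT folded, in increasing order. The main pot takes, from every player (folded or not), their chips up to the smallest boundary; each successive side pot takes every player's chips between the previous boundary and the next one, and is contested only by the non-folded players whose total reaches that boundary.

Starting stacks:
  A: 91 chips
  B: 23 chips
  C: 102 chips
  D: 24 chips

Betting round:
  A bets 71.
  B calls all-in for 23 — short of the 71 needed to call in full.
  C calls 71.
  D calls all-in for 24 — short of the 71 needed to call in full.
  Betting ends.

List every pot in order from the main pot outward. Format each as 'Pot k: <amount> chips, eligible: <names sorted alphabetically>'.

Contributions: A=71, B=23, C=71, D=24
Pot levels (distinct totals of non-folded players): 23, 24, 71
Layer 1-23: 23 each from A, B, C, D = 23*4 = 92 chips; eligible A, B, C, D
Layer 24-24: 1 each from A, C, D = 1*3 = 3 chips; eligible A, C, D
Layer 25-71: 47 each from A, C = 47*2 = 94 chips; eligible A, C

Pot 1: 92 chips, eligible: A, B, C, D
Pot 2: 3 chips, eligible: A, C, D
Pot 3: 94 chips, eligible: A, C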